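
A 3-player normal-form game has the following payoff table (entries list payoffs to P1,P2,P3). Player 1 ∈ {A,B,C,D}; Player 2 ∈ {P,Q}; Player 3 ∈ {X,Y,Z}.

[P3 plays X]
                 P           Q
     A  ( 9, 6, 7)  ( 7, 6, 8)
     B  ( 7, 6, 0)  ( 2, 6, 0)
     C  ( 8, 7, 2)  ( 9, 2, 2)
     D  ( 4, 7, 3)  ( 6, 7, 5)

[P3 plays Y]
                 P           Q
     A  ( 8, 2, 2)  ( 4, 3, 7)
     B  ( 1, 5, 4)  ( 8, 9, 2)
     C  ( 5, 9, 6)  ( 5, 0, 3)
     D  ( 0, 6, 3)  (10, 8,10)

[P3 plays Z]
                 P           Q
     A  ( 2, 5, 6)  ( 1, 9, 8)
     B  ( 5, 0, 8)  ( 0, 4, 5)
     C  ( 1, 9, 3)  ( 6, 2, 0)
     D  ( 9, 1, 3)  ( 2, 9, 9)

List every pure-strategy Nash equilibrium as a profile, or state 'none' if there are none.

(A,P,X): NE
(A,P,Y): not NE [P2→Q gives 3>2; P3→X gives 7>2]
(A,P,Z): not NE [P1→D gives 9>2; P2→Q gives 9>5; P3→X gives 7>6]
(A,Q,X): not NE [P1→C gives 9>7]
(A,Q,Y): not NE [P1→D gives 10>4; P3→Z gives 8>7]
(A,Q,Z): not NE [P1→C gives 6>1]
(B,P,X): not NE [P1→A gives 9>7; P3→Z gives 8>0]
(B,P,Y): not NE [P1→A gives 8>1; P2→Q gives 9>5; P3→Z gives 8>4]
(B,P,Z): not NE [P1→D gives 9>5; P2→Q gives 4>0]
(B,Q,X): not NE [P1→C gives 9>2; P3→Z gives 5>0]
(B,Q,Y): not NE [P1→D gives 10>8; P3→Z gives 5>2]
(B,Q,Z): not NE [P1→C gives 6>0]
(C,P,X): not NE [P1→A gives 9>8; P3→Y gives 6>2]
(C,P,Y): not NE [P1→A gives 8>5]
(C,P,Z): not NE [P1→D gives 9>1; P3→Y gives 6>3]
(C,Q,X): not NE [P2→P gives 7>2; P3→Y gives 3>2]
(C,Q,Y): not NE [P1→D gives 10>5; P2→P gives 9>0]
(C,Q,Z): not NE [P2→P gives 9>2; P3→Y gives 3>0]
(D,P,X): not NE [P1→A gives 9>4]
(D,P,Y): not NE [P1→A gives 8>0; P2→Q gives 8>6]
(D,P,Z): not NE [P2→Q gives 9>1]
(D,Q,X): not NE [P1→C gives 9>6; P3→Y gives 10>5]
(D,Q,Y): NE
(D,Q,Z): not NE [P1→C gives 6>2; P3→Y gives 10>9]

PSNE = {(A,P,X), (D,Q,Y)}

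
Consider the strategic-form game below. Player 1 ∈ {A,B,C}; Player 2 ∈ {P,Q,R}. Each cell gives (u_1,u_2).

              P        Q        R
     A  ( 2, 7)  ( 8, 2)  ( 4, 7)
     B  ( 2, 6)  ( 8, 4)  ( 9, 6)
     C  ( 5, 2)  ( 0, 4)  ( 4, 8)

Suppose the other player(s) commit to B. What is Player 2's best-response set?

BR_2 = {P,R}

u_2(P vs B) = 6
u_2(Q vs B) = 4
u_2(R vs B) = 6
max payoff 6 at {P,R}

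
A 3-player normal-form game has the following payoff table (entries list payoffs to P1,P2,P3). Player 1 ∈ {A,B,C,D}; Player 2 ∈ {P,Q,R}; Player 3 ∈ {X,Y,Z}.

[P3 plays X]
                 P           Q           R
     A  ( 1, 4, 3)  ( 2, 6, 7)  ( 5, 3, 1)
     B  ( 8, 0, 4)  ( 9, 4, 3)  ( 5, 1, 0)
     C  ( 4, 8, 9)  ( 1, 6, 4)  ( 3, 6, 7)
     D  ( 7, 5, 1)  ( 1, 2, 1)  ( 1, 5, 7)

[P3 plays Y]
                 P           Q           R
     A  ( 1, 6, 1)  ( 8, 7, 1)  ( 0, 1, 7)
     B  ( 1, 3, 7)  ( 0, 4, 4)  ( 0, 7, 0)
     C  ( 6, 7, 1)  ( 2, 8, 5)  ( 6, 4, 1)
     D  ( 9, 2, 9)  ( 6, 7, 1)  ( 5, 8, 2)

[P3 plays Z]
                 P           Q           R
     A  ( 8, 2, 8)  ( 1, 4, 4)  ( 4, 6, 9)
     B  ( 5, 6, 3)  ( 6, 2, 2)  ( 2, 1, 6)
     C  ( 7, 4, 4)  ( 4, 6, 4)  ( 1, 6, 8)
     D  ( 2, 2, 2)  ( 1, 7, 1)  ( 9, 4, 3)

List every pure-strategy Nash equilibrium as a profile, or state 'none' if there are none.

(A,P,X): not NE [P1→B gives 8>1; P2→Q gives 6>4; P3→Z gives 8>3]
(A,P,Y): not NE [P1→D gives 9>1; P2→Q gives 7>6; P3→Z gives 8>1]
(A,P,Z): not NE [P2→R gives 6>2]
(A,Q,X): not NE [P1→B gives 9>2]
(A,Q,Y): not NE [P3→X gives 7>1]
(A,Q,Z): not NE [P1→B gives 6>1; P2→R gives 6>4; P3→X gives 7>4]
(A,R,X): not NE [P2→Q gives 6>3; P3→Z gives 9>1]
(A,R,Y): not NE [P1→C gives 6>0; P2→Q gives 7>1; P3→Z gives 9>7]
(A,R,Z): not NE [P1→D gives 9>4]
(B,P,X): not NE [P2→Q gives 4>0; P3→Y gives 7>4]
(B,P,Y): not NE [P1→D gives 9>1; P2→R gives 7>3]
(B,P,Z): not NE [P1→A gives 8>5; P3→Y gives 7>3]
(B,Q,X): not NE [P3→Y gives 4>3]
(B,Q,Y): not NE [P1→A gives 8>0; P2→R gives 7>4]
(B,Q,Z): not NE [P2→P gives 6>2; P3→Y gives 4>2]
(B,R,X): not NE [P2→Q gives 4>1; P3→Z gives 6>0]
(B,R,Y): not NE [P1→C gives 6>0; P3→Z gives 6>0]
(B,R,Z): not NE [P1→D gives 9>2; P2→P gives 6>1]
(C,P,X): not NE [P1→B gives 8>4]
(C,P,Y): not NE [P1→D gives 9>6; P2→Q gives 8>7; P3→X gives 9>1]
(C,P,Z): not NE [P1→A gives 8>7; P2→R gives 6>4; P3→X gives 9>4]
(C,Q,X): not NE [P1→B gives 9>1; P2→P gives 8>6; P3→Y gives 5>4]
(C,Q,Y): not NE [P1→A gives 8>2]
(C,Q,Z): not NE [P1→B gives 6>4; P3→Y gives 5>4]
(C,R,X): not NE [P1→B gives 5>3; P2→P gives 8>6; P3→Z gives 8>7]
(C,R,Y): not NE [P2→Q gives 8>4; P3→Z gives 8>1]
(C,R,Z): not NE [P1→D gives 9>1]
(D,P,X): not NE [P1→B gives 8>7; P3→Y gives 9>1]
(D,P,Y): not NE [P2→R gives 8>2]
(D,P,Z): not NE [P1→A gives 8>2; P2→Q gives 7>2; P3→Y gives 9>2]
(D,Q,X): not NE [P1→B gives 9>1; P2→R gives 5>2]
(D,Q,Y): not NE [P1→A gives 8>6; P2→R gives 8>7]
(D,Q,Z): not NE [P1→B gives 6>1]
(D,R,X): not NE [P1→B gives 5>1]
(D,R,Y): not NE [P1→C gives 6>5; P3→X gives 7>2]
(D,R,Z): not NE [P2→Q gives 7>4; P3→X gives 7>3]

Equilibria: none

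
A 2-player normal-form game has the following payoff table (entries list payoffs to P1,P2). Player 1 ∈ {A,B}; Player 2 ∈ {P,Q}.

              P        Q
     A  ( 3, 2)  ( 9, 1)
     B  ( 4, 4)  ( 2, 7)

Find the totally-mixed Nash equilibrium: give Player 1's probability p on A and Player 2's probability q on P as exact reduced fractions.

P1 mixes 3/4 on A; P2 mixes 7/8 on P

P1 indiff ⇒ q·3+(1-q)·9 = q·4+(1-q)·2 ⇒ q(-1) = (1-q)(-7) ⇒ q = 7/8
P2 indiff ⇒ p·2+(1-p)·4 = p·1+(1-p)·7 ⇒ p(1) = (1-p)(3) ⇒ p = 3/4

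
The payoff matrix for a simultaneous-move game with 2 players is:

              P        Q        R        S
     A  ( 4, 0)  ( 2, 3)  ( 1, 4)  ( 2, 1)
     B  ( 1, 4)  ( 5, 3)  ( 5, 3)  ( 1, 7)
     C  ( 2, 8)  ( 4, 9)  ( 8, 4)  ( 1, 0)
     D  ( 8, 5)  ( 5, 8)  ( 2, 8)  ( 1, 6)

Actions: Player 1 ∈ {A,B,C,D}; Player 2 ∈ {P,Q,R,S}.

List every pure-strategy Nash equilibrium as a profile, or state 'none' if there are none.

(A,P): not NE [P1→D gives 8>4; P2→R gives 4>0]
(A,Q): not NE [P1→D gives 5>2; P2→R gives 4>3]
(A,R): not NE [P1→C gives 8>1]
(A,S): not NE [P2→R gives 4>1]
(B,P): not NE [P1→D gives 8>1; P2→S gives 7>4]
(B,Q): not NE [P2→S gives 7>3]
(B,R): not NE [P1→C gives 8>5; P2→S gives 7>3]
(B,S): not NE [P1→A gives 2>1]
(C,P): not NE [P1→D gives 8>2; P2→Q gives 9>8]
(C,Q): not NE [P1→D gives 5>4]
(C,R): not NE [P2→Q gives 9>4]
(C,S): not NE [P1→A gives 2>1; P2→Q gives 9>0]
(D,P): not NE [P2→R gives 8>5]
(D,Q): NE
(D,R): not NE [P1→C gives 8>2]
(D,S): not NE [P1→A gives 2>1; P2→R gives 8>6]

PSNE = {(D,Q)}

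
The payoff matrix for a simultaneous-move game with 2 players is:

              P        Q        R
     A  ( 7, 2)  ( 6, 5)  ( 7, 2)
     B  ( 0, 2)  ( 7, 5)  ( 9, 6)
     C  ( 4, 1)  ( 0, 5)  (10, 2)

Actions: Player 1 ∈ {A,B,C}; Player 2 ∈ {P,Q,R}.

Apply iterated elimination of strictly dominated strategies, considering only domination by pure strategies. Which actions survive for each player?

P2 drop P (Q beats it: A:5>2 B:5>2 C:5>1)
P1 drop A (B beats it: Q:7>6 R:9>7)
P1→{B,C} P2→{Q,R}

IESDS → P1:{B,C} P2:{Q,R}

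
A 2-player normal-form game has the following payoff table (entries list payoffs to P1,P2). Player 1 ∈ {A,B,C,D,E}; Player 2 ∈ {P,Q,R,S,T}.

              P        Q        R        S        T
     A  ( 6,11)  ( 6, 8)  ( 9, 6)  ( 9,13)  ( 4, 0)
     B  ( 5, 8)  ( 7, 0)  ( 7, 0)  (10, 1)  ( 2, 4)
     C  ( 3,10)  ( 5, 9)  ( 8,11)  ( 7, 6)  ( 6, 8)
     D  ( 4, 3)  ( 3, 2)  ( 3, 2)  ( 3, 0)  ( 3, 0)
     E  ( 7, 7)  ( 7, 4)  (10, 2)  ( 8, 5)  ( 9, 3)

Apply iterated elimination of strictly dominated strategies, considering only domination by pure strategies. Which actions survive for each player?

P1 drop C (E beats it: P:7>3 Q:7>5 R:10>8 S:8>7 T:9>6)
P1 drop D (A beats it: P:6>4 Q:6>3 R:9>3 S:9>3 T:4>3)
P2 drop Q (P beats it: A:11>8 B:8>0 E:7>4)
P2 drop R (P beats it: A:11>6 B:8>0 E:7>2)
P2 drop T (P beats it: A:11>0 B:8>4 E:7>3)
P1→{A,B,E} P2→{P,S}

Remaining: P1:{A,B,E} P2:{P,S}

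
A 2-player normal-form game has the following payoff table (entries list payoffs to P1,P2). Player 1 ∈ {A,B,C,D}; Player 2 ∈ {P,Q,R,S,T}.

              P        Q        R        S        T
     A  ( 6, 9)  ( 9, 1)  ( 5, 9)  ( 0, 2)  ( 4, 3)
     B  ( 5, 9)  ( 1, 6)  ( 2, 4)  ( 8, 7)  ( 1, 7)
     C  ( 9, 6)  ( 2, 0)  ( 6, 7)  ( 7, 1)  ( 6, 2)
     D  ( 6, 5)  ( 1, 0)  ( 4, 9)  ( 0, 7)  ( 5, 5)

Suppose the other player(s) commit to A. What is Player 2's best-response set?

u_2(P vs A) = 9
u_2(Q vs A) = 1
u_2(R vs A) = 9
u_2(S vs A) = 2
u_2(T vs A) = 3
max payoff 9 at {P,R}

argmax u_2 = {P,R}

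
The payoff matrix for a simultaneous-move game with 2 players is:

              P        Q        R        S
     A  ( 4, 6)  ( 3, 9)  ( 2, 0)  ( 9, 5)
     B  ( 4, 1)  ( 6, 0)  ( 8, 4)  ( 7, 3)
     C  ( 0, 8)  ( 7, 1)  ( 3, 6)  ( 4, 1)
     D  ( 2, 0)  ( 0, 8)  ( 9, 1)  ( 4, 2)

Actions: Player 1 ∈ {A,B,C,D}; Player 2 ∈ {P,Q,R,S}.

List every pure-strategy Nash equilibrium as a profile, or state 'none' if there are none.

(A,P): not NE [P2→Q gives 9>6]
(A,Q): not NE [P1→C gives 7>3]
(A,R): not NE [P1→D gives 9>2; P2→Q gives 9>0]
(A,S): not NE [P2→Q gives 9>5]
(B,P): not NE [P2→R gives 4>1]
(B,Q): not NE [P1→C gives 7>6; P2→R gives 4>0]
(B,R): not NE [P1→D gives 9>8]
(B,S): not NE [P1→A gives 9>7; P2→R gives 4>3]
(C,P): not NE [P1→B gives 4>0]
(C,Q): not NE [P2→P gives 8>1]
(C,R): not NE [P1→D gives 9>3; P2→P gives 8>6]
(C,S): not NE [P1→A gives 9>4; P2→P gives 8>1]
(D,P): not NE [P1→B gives 4>2; P2→Q gives 8>0]
(D,Q): not NE [P1→C gives 7>0]
(D,R): not NE [P2→Q gives 8>1]
(D,S): not NE [P1→A gives 9>4; P2→Q gives 8>2]

PSNE: ∅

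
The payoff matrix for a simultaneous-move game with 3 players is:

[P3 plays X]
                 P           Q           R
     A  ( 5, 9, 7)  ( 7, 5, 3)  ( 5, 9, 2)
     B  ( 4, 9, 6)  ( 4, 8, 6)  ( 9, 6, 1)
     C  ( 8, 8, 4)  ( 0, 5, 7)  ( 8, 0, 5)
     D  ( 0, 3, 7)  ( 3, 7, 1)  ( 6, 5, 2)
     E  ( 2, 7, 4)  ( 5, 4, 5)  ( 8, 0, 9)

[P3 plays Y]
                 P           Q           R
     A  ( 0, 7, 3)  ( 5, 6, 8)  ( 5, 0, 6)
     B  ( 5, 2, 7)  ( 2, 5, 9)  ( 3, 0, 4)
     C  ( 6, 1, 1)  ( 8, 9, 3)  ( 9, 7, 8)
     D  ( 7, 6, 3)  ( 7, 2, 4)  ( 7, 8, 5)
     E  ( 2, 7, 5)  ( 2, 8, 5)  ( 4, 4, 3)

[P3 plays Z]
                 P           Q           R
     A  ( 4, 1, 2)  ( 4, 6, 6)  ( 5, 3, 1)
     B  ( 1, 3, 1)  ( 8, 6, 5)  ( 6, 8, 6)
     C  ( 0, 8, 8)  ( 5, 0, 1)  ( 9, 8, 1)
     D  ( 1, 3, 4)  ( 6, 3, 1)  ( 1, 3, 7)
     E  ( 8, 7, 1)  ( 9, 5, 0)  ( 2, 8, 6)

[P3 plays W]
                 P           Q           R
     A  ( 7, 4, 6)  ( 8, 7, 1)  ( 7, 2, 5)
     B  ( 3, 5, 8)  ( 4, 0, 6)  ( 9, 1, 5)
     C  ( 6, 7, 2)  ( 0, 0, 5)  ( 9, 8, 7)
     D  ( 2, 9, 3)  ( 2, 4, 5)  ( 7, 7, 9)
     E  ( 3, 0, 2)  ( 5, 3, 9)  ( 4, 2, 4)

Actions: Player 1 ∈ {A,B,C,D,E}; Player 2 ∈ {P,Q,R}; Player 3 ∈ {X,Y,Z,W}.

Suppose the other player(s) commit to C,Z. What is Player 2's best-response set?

P2 best: {P,R}

u_2(P vs C,Z) = 8
u_2(Q vs C,Z) = 0
u_2(R vs C,Z) = 8
max payoff 8 at {P,R}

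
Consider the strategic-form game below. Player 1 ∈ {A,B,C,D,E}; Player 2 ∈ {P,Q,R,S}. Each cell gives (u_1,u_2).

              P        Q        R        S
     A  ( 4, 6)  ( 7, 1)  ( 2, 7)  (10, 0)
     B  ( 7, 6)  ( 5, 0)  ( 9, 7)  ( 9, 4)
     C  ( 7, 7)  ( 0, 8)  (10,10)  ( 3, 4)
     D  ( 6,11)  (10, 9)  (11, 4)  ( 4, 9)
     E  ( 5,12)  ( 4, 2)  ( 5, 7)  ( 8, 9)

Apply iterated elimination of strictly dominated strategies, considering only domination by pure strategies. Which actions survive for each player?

Survivors P1:{B,C,D} P2:{P,Q,R}

P1 drop E (B beats it: P:7>5 Q:5>4 R:9>5 S:9>8)
P2 drop S (P beats it: A:6>0 B:6>4 C:7>4 D:11>9)
P1 drop A (D beats it: P:6>4 Q:10>7 R:11>2)
P1→{B,C,D} P2→{P,Q,R}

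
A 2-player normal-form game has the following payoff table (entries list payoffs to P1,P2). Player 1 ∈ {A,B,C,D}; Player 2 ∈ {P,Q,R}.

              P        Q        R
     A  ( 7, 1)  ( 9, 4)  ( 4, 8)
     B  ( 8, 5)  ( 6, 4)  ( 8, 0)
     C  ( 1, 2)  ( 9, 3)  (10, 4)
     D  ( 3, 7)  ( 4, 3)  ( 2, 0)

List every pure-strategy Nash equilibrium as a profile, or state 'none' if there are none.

(A,P): not NE [P1→B gives 8>7; P2→R gives 8>1]
(A,Q): not NE [P2→R gives 8>4]
(A,R): not NE [P1→C gives 10>4]
(B,P): NE
(B,Q): not NE [P1→C gives 9>6; P2→P gives 5>4]
(B,R): not NE [P1→C gives 10>8; P2→P gives 5>0]
(C,P): not NE [P1→B gives 8>1; P2→R gives 4>2]
(C,Q): not NE [P2→R gives 4>3]
(C,R): NE
(D,P): not NE [P1→B gives 8>3]
(D,Q): not NE [P1→C gives 9>4; P2→P gives 7>3]
(D,R): not NE [P1→C gives 10>2; P2→P gives 7>0]

NE set: (B,P), (C,R)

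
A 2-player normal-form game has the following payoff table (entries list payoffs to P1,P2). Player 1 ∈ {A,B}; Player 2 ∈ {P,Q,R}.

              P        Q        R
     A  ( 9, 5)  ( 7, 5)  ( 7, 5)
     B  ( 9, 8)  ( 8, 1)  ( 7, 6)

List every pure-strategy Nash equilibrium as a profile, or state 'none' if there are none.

(A,P): NE
(A,Q): not NE [P1→B gives 8>7]
(A,R): NE
(B,P): NE
(B,Q): not NE [P2→P gives 8>1]
(B,R): not NE [P2→P gives 8>6]

Nash profiles: (A,P), (A,R), (B,P)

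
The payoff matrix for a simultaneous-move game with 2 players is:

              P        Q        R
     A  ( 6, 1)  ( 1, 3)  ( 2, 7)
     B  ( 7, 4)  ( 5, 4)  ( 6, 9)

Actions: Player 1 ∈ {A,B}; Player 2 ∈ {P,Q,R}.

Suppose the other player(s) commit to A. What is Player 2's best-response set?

u_2(P vs A) = 1
u_2(Q vs A) = 3
u_2(R vs A) = 7
max payoff 7 at {R}

argmax u_2 = {R}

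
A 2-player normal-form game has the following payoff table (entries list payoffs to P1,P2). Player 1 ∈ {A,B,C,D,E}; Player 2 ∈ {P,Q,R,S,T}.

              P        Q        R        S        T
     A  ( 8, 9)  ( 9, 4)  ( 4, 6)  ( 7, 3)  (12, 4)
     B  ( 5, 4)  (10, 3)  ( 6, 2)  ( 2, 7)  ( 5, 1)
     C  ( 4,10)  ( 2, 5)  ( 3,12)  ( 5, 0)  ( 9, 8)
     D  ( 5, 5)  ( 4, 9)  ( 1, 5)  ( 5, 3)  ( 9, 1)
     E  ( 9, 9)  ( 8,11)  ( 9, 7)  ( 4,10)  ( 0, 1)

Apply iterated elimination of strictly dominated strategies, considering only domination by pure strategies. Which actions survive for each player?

Survivors P1:{A,B,E} P2:{P,Q,S}

P1 drop C (A beats it: P:8>4 Q:9>2 R:4>3 S:7>5 T:12>9)
P1 drop D (A beats it: P:8>5 Q:9>4 R:4>1 S:7>5 T:12>9)
P2 drop R (P beats it: A:9>6 B:4>2 E:9>7)
P2 drop T (P beats it: A:9>4 B:4>1 E:9>1)
P1→{A,B,E} P2→{P,Q,S}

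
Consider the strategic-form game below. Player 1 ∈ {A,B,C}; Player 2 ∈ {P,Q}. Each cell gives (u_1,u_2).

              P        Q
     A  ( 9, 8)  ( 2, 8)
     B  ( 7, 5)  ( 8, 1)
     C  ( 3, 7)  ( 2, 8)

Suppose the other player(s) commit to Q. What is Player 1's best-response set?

P1 best: {B}

u_1(A vs Q) = 2
u_1(B vs Q) = 8
u_1(C vs Q) = 2
max payoff 8 at {B}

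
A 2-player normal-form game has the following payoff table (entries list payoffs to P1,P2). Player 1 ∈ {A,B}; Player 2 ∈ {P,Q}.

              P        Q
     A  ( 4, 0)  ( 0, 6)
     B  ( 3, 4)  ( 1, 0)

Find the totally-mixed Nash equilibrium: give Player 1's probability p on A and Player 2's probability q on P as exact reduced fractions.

p=2/5, q=1/2

P1 indiff ⇒ q·4+(1-q)·0 = q·3+(1-q)·1 ⇒ q(1) = (1-q)(1) ⇒ q = 1/2
P2 indiff ⇒ p·0+(1-p)·4 = p·6+(1-p)·0 ⇒ p(-6) = (1-p)(-4) ⇒ p = 2/5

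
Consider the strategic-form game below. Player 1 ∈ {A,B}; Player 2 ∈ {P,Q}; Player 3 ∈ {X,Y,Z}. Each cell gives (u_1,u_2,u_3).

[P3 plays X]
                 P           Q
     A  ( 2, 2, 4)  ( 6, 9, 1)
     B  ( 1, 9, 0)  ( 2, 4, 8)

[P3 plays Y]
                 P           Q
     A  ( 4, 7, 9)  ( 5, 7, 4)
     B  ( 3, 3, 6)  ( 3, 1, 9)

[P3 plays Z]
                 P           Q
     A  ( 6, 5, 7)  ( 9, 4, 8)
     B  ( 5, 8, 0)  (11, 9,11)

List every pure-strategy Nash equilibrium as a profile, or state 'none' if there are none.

(A,P,X): not NE [P2→Q gives 9>2; P3→Y gives 9>4]
(A,P,Y): NE
(A,P,Z): not NE [P3→Y gives 9>7]
(A,Q,X): not NE [P3→Z gives 8>1]
(A,Q,Y): not NE [P3→Z gives 8>4]
(A,Q,Z): not NE [P1→B gives 11>9; P2→P gives 5>4]
(B,P,X): not NE [P1→A gives 2>1; P3→Y gives 6>0]
(B,P,Y): not NE [P1→A gives 4>3]
(B,P,Z): not NE [P1→A gives 6>5; P2→Q gives 9>8; P3→Y gives 6>0]
(B,Q,X): not NE [P1→A gives 6>2; P2→P gives 9>4; P3→Z gives 11>8]
(B,Q,Y): not NE [P1→A gives 5>3; P2→P gives 3>1; P3→Z gives 11>9]
(B,Q,Z): NE

PSNE = {(A,P,Y), (B,Q,Z)}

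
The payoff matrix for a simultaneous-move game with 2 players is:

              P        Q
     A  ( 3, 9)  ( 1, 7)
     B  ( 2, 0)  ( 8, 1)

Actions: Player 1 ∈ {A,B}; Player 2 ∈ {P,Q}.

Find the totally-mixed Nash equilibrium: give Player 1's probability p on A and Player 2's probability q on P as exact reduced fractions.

(p,q) = (1/3, 7/8)

P1 indiff ⇒ q·3+(1-q)·1 = q·2+(1-q)·8 ⇒ q(1) = (1-q)(7) ⇒ q = 7/8
P2 indiff ⇒ p·9+(1-p)·0 = p·7+(1-p)·1 ⇒ p(2) = (1-p)(1) ⇒ p = 1/3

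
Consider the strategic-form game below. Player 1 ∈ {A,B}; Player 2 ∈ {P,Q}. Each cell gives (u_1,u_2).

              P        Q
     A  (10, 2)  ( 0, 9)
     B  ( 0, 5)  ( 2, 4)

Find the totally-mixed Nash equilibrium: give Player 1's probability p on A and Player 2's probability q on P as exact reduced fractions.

P1 indiff ⇒ q·10+(1-q)·0 = q·0+(1-q)·2 ⇒ q(10) = (1-q)(2) ⇒ q = 1/6
P2 indiff ⇒ p·2+(1-p)·5 = p·9+(1-p)·4 ⇒ p(-7) = (1-p)(-1) ⇒ p = 1/8

(p,q) = (1/8, 1/6)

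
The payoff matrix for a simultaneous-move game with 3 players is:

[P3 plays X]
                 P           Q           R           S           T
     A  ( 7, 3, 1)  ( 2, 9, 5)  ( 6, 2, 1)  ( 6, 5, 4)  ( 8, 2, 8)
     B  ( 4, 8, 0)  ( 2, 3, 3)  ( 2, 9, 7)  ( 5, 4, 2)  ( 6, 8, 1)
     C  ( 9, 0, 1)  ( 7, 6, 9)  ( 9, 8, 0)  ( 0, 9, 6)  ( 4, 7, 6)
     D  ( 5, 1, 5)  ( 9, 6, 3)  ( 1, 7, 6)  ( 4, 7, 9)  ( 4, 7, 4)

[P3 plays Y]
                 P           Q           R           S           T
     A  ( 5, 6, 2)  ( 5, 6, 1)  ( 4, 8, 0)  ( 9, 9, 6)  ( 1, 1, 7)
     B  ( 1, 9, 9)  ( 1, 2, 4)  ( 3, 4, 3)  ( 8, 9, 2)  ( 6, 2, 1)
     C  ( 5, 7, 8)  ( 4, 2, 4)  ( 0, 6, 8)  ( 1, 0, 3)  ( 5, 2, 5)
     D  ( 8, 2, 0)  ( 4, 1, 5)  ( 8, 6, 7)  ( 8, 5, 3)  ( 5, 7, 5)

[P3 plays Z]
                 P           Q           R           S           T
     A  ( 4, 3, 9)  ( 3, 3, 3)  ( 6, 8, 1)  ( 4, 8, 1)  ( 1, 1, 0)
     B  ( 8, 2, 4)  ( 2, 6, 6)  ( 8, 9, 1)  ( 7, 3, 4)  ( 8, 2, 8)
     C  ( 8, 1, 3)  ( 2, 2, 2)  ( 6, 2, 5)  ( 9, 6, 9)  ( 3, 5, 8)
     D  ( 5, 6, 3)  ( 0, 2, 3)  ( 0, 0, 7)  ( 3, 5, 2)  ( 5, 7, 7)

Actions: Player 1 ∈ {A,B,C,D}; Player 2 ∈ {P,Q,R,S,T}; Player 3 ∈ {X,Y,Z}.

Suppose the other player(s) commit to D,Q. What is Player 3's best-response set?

u_3(X vs D,Q) = 3
u_3(Y vs D,Q) = 5
u_3(Z vs D,Q) = 3
max payoff 5 at {Y}

argmax u_3 = {Y}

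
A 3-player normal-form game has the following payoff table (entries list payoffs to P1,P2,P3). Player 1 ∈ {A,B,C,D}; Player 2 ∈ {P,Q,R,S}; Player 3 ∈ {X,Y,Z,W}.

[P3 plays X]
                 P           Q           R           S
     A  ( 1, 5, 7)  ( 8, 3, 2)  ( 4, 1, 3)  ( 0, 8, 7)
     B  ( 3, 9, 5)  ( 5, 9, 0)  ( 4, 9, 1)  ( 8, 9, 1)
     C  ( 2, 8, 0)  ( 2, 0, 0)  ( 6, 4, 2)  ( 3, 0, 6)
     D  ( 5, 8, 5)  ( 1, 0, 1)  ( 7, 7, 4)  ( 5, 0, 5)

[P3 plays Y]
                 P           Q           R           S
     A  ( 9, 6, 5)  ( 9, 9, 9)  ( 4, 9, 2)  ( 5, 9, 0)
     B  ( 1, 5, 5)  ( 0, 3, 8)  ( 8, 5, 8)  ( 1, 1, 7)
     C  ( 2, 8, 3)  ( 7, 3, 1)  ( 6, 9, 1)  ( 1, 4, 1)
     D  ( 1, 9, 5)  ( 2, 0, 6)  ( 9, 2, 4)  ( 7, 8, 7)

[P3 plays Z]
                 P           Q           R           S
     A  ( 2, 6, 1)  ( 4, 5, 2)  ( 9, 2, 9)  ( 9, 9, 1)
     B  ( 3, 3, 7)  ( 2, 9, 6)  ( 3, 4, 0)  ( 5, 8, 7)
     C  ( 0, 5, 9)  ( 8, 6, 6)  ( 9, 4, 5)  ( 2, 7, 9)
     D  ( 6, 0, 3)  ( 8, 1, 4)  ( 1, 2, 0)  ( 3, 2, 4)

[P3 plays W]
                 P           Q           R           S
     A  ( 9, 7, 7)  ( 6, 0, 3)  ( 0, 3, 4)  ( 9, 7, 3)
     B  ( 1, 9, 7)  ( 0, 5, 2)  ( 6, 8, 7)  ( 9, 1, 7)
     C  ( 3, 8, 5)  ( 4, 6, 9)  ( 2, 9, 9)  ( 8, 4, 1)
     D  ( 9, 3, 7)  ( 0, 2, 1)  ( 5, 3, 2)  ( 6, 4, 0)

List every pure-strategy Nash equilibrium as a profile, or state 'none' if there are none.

NE set: (A,P,W), (A,Q,Y)

(A,P,X): not NE [P1→D gives 5>1; P2→S gives 8>5]
(A,P,Y): not NE [P2→S gives 9>6; P3→W gives 7>5]
(A,P,Z): not NE [P1→D gives 6>2; P2→S gives 9>6; P3→W gives 7>1]
(A,P,W): NE
(A,Q,X): not NE [P2→S gives 8>3; P3→Y gives 9>2]
(A,Q,Y): NE
(A,Q,Z): not NE [P1→D gives 8>4; P2→S gives 9>5; P3→Y gives 9>2]
(A,Q,W): not NE [P2→S gives 7>0; P3→Y gives 9>3]
(A,R,X): not NE [P1→D gives 7>4; P2→S gives 8>1; P3→Z gives 9>3]
(A,R,Y): not NE [P1→D gives 9>4; P3→Z gives 9>2]
(A,R,Z): not NE [P2→S gives 9>2]
(A,R,W): not NE [P1→B gives 6>0; P2→S gives 7>3; P3→Z gives 9>4]
(A,S,X): not NE [P1→B gives 8>0]
(A,S,Y): not NE [P1→D gives 7>5; P3→X gives 7>0]
(A,S,Z): not NE [P3→X gives 7>1]
(A,S,W): not NE [P3→X gives 7>3]
(B,P,X): not NE [P1→D gives 5>3; P3→W gives 7>5]
(B,P,Y): not NE [P1→A gives 9>1; P3→W gives 7>5]
(B,P,Z): not NE [P1→D gives 6>3; P2→Q gives 9>3]
(B,P,W): not NE [P1→D gives 9>1]
(B,Q,X): not NE [P1→A gives 8>5; P3→Y gives 8>0]
(B,Q,Y): not NE [P1→A gives 9>0; P2→R gives 5>3]
(B,Q,Z): not NE [P1→D gives 8>2; P3→Y gives 8>6]
(B,Q,W): not NE [P1→A gives 6>0; P2→P gives 9>5; P3→Y gives 8>2]
(B,R,X): not NE [P1→D gives 7>4; P3→Y gives 8>1]
(B,R,Y): not NE [P1→D gives 9>8]
(B,R,Z): not NE [P1→C gives 9>3; P2→Q gives 9>4; P3→Y gives 8>0]
(B,R,W): not NE [P2→P gives 9>8; P3→Y gives 8>7]
(B,S,X): not NE [P3→W gives 7>1]
(B,S,Y): not NE [P1→D gives 7>1; P2→R gives 5>1]
(B,S,Z): not NE [P1→A gives 9>5; P2→Q gives 9>8]
(B,S,W): not NE [P2→P gives 9>1]
(C,P,X): not NE [P1→D gives 5>2; P3→Z gives 9>0]
(C,P,Y): not NE [P1→A gives 9>2; P2→R gives 9>8; P3→Z gives 9>3]
(C,P,Z): not NE [P1→D gives 6>0; P2→S gives 7>5]
(C,P,W): not NE [P1→D gives 9>3; P2→R gives 9>8; P3→Z gives 9>5]
(C,Q,X): not NE [P1→A gives 8>2; P2→P gives 8>0; P3→W gives 9>0]
(C,Q,Y): not NE [P1→A gives 9>7; P2→R gives 9>3; P3→W gives 9>1]
(C,Q,Z): not NE [P2→S gives 7>6; P3→W gives 9>6]
(C,Q,W): not NE [P1→A gives 6>4; P2→R gives 9>6]
(C,R,X): not NE [P1→D gives 7>6; P2→P gives 8>4; P3→W gives 9>2]
(C,R,Y): not NE [P1→D gives 9>6; P3→W gives 9>1]
(C,R,Z): not NE [P2→S gives 7>4; P3→W gives 9>5]
(C,R,W): not NE [P1→B gives 6>2]
(C,S,X): not NE [P1→B gives 8>3; P2→P gives 8>0; P3→Z gives 9>6]
(C,S,Y): not NE [P1→D gives 7>1; P2→R gives 9>4; P3→Z gives 9>1]
(C,S,Z): not NE [P1→A gives 9>2]
(C,S,W): not NE [P1→B gives 9>8; P2→R gives 9>4; P3→Z gives 9>1]
(D,P,X): not NE [P3→W gives 7>5]
(D,P,Y): not NE [P1→A gives 9>1; P3→W gives 7>5]
(D,P,Z): not NE [P2→S gives 2>0; P3→W gives 7>3]
(D,P,W): not NE [P2→S gives 4>3]
(D,Q,X): not NE [P1→A gives 8>1; P2→P gives 8>0; P3→Y gives 6>1]
(D,Q,Y): not NE [P1→A gives 9>2; P2→P gives 9>0]
(D,Q,Z): not NE [P2→S gives 2>1; P3→Y gives 6>4]
(D,Q,W): not NE [P1→A gives 6>0; P2→S gives 4>2; P3→Y gives 6>1]
(D,R,X): not NE [P2→P gives 8>7]
(D,R,Y): not NE [P2→P gives 9>2]
(D,R,Z): not NE [P1→C gives 9>1; P3→Y gives 4>0]
(D,R,W): not NE [P1→B gives 6>5; P2→S gives 4>3; P3→Y gives 4>2]
(D,S,X): not NE [P1→B gives 8>5; P2→P gives 8>0; P3→Y gives 7>5]
(D,S,Y): not NE [P2→P gives 9>8]
(D,S,Z): not NE [P1→A gives 9>3; P3→Y gives 7>4]
(D,S,W): not NE [P1→B gives 9>6; P3→Y gives 7>0]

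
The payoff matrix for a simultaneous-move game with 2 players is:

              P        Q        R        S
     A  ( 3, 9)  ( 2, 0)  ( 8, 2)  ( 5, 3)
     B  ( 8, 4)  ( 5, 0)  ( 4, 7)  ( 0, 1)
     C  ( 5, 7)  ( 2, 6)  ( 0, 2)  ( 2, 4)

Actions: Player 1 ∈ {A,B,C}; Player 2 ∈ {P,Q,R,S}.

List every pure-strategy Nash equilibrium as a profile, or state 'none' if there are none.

(A,P): not NE [P1→B gives 8>3]
(A,Q): not NE [P1→B gives 5>2; P2→P gives 9>0]
(A,R): not NE [P2→P gives 9>2]
(A,S): not NE [P2→P gives 9>3]
(B,P): not NE [P2→R gives 7>4]
(B,Q): not NE [P2→R gives 7>0]
(B,R): not NE [P1→A gives 8>4]
(B,S): not NE [P1→A gives 5>0; P2→R gives 7>1]
(C,P): not NE [P1→B gives 8>5]
(C,Q): not NE [P1→B gives 5>2; P2→P gives 7>6]
(C,R): not NE [P1→A gives 8>0; P2→P gives 7>2]
(C,S): not NE [P1→A gives 5>2; P2→P gives 7>4]

Equilibria: none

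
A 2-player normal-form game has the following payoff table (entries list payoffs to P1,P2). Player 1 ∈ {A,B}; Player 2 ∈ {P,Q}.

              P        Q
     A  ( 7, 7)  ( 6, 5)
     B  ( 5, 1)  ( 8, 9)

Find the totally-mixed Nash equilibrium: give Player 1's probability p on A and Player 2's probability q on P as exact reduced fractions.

P1 indiff ⇒ q·7+(1-q)·6 = q·5+(1-q)·8 ⇒ q(2) = (1-q)(2) ⇒ q = 1/2
P2 indiff ⇒ p·7+(1-p)·1 = p·5+(1-p)·9 ⇒ p(2) = (1-p)(8) ⇒ p = 4/5

p=4/5, q=1/2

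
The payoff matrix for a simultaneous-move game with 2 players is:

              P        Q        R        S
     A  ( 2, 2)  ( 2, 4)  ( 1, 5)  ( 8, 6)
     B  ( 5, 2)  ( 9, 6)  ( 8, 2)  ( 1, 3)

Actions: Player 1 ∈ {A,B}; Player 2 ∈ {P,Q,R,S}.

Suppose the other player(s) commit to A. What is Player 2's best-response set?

u_2(P vs A) = 2
u_2(Q vs A) = 4
u_2(R vs A) = 5
u_2(S vs A) = 6
max payoff 6 at {S}

argmax u_2 = {S}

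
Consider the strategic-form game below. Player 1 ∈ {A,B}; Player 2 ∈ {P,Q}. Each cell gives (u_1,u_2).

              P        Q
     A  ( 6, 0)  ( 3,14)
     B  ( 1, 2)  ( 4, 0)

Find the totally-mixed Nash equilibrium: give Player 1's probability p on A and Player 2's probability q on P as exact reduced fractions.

P1 mixes 1/8 on A; P2 mixes 1/6 on P

P1 indiff ⇒ q·6+(1-q)·3 = q·1+(1-q)·4 ⇒ q(5) = (1-q)(1) ⇒ q = 1/6
P2 indiff ⇒ p·0+(1-p)·2 = p·14+(1-p)·0 ⇒ p(-14) = (1-p)(-2) ⇒ p = 1/8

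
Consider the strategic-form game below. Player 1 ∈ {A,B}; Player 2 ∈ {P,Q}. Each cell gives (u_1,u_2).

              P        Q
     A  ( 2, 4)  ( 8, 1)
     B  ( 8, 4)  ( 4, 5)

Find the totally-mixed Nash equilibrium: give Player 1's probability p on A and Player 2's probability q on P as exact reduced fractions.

P1 indiff ⇒ q·2+(1-q)·8 = q·8+(1-q)·4 ⇒ q(-6) = (1-q)(-4) ⇒ q = 2/5
P2 indiff ⇒ p·4+(1-p)·4 = p·1+(1-p)·5 ⇒ p(3) = (1-p)(1) ⇒ p = 1/4

P1 mixes 1/4 on A; P2 mixes 2/5 on P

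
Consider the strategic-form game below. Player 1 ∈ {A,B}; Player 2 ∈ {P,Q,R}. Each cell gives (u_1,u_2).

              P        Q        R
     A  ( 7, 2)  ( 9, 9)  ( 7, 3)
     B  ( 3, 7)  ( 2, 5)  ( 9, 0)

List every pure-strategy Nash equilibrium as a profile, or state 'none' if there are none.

Nash profiles: (A,Q)

(A,P): not NE [P2→Q gives 9>2]
(A,Q): NE
(A,R): not NE [P1→B gives 9>7; P2→Q gives 9>3]
(B,P): not NE [P1→A gives 7>3]
(B,Q): not NE [P1→A gives 9>2; P2→P gives 7>5]
(B,R): not NE [P2→P gives 7>0]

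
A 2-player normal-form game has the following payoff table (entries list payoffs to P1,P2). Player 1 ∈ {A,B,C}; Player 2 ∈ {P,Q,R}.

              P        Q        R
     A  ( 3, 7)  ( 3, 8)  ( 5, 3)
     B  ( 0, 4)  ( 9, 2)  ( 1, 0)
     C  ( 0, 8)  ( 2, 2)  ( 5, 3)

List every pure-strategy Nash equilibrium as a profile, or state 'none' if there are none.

(A,P): not NE [P2→Q gives 8>7]
(A,Q): not NE [P1→B gives 9>3]
(A,R): not NE [P2→Q gives 8>3]
(B,P): not NE [P1→A gives 3>0]
(B,Q): not NE [P2→P gives 4>2]
(B,R): not NE [P1→C gives 5>1; P2→P gives 4>0]
(C,P): not NE [P1→A gives 3>0]
(C,Q): not NE [P1→B gives 9>2; P2→P gives 8>2]
(C,R): not NE [P2→P gives 8>3]

No pure NE.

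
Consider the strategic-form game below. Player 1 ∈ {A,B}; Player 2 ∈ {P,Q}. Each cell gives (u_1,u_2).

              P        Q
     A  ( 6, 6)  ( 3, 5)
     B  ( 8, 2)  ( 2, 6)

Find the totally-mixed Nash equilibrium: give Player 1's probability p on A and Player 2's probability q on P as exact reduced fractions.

P1 mixes 4/5 on A; P2 mixes 1/3 on P

P1 indiff ⇒ q·6+(1-q)·3 = q·8+(1-q)·2 ⇒ q(-2) = (1-q)(-1) ⇒ q = 1/3
P2 indiff ⇒ p·6+(1-p)·2 = p·5+(1-p)·6 ⇒ p(1) = (1-p)(4) ⇒ p = 4/5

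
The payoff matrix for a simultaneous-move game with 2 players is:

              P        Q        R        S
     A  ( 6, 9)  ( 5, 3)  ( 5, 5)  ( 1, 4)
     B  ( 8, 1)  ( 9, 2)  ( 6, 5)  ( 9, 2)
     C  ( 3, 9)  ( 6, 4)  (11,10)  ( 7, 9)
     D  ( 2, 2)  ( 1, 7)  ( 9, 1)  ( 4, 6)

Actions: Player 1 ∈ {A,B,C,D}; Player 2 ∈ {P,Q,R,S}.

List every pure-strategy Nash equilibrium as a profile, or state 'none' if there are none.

PSNE = {(C,R)}

(A,P): not NE [P1→B gives 8>6]
(A,Q): not NE [P1→B gives 9>5; P2→P gives 9>3]
(A,R): not NE [P1→C gives 11>5; P2→P gives 9>5]
(A,S): not NE [P1→B gives 9>1; P2→P gives 9>4]
(B,P): not NE [P2→R gives 5>1]
(B,Q): not NE [P2→R gives 5>2]
(B,R): not NE [P1→C gives 11>6]
(B,S): not NE [P2→R gives 5>2]
(C,P): not NE [P1→B gives 8>3; P2→R gives 10>9]
(C,Q): not NE [P1→B gives 9>6; P2→R gives 10>4]
(C,R): NE
(C,S): not NE [P1→B gives 9>7; P2→R gives 10>9]
(D,P): not NE [P1→B gives 8>2; P2→Q gives 7>2]
(D,Q): not NE [P1→B gives 9>1]
(D,R): not NE [P1→C gives 11>9; P2→Q gives 7>1]
(D,S): not NE [P1→B gives 9>4; P2→Q gives 7>6]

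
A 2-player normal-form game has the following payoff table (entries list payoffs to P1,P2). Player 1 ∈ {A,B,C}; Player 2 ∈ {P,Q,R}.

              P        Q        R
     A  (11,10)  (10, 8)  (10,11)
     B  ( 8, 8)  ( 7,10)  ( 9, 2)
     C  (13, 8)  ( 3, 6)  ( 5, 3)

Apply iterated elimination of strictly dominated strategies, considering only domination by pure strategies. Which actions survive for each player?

P1 drop B (A beats it: P:11>8 Q:10>7 R:10>9)
P2 drop Q (P beats it: A:10>8 C:8>6)
P1→{A,C} P2→{P,R}

Survivors P1:{A,C} P2:{P,R}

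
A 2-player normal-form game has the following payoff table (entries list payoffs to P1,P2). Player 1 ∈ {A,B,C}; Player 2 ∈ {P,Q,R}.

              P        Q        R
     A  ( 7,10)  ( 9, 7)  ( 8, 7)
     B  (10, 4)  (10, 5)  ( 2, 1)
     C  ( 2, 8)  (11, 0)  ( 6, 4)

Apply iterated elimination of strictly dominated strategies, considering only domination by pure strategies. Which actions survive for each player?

Survivors P1:{B,C} P2:{P,Q}

P2 drop R (P beats it: A:10>7 B:4>1 C:8>4)
P1 drop A (B beats it: P:10>7 Q:10>9)
P1→{B,C} P2→{P,Q}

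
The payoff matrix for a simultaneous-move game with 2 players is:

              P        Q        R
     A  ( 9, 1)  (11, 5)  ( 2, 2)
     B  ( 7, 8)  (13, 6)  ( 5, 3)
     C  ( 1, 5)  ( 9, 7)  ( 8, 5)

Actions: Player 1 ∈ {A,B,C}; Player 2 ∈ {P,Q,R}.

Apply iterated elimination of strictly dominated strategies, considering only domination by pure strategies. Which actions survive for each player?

P2 drop R (Q beats it: A:5>2 B:6>3 C:7>5)
P1 drop C (A beats it: P:9>1 Q:11>9)
P1→{A,B} P2→{P,Q}

Survivors P1:{A,B} P2:{P,Q}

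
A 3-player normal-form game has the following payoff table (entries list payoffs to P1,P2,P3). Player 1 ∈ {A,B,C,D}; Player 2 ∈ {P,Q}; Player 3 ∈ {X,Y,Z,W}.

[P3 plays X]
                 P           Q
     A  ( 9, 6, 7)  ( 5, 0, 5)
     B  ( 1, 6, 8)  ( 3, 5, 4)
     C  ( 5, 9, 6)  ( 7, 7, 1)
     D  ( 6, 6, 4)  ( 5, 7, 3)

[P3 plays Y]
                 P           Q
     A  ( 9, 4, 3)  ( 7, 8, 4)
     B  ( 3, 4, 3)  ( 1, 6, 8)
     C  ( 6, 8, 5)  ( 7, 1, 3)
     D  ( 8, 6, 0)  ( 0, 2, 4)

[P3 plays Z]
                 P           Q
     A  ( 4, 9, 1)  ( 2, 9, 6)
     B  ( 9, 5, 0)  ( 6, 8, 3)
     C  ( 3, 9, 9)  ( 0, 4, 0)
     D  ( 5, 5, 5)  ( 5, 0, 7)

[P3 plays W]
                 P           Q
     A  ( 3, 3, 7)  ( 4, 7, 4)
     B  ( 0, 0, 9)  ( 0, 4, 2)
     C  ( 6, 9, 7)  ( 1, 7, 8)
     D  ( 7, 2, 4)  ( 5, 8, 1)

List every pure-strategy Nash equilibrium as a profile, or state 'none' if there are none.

PSNE = {(A,P,X)}

(A,P,X): NE
(A,P,Y): not NE [P2→Q gives 8>4; P3→W gives 7>3]
(A,P,Z): not NE [P1→B gives 9>4; P3→W gives 7>1]
(A,P,W): not NE [P1→D gives 7>3; P2→Q gives 7>3]
(A,Q,X): not NE [P1→C gives 7>5; P2→P gives 6>0; P3→Z gives 6>5]
(A,Q,Y): not NE [P3→Z gives 6>4]
(A,Q,Z): not NE [P1→B gives 6>2]
(A,Q,W): not NE [P1→D gives 5>4; P3→Z gives 6>4]
(B,P,X): not NE [P1→A gives 9>1; P3→W gives 9>8]
(B,P,Y): not NE [P1→A gives 9>3; P2→Q gives 6>4; P3→W gives 9>3]
(B,P,Z): not NE [P2→Q gives 8>5; P3→W gives 9>0]
(B,P,W): not NE [P1→D gives 7>0; P2→Q gives 4>0]
(B,Q,X): not NE [P1→C gives 7>3; P2→P gives 6>5; P3→Y gives 8>4]
(B,Q,Y): not NE [P1→C gives 7>1]
(B,Q,Z): not NE [P3→Y gives 8>3]
(B,Q,W): not NE [P1→D gives 5>0; P3→Y gives 8>2]
(C,P,X): not NE [P1→A gives 9>5; P3→Z gives 9>6]
(C,P,Y): not NE [P1→A gives 9>6; P3→Z gives 9>5]
(C,P,Z): not NE [P1→B gives 9>3]
(C,P,W): not NE [P1→D gives 7>6; P3→Z gives 9>7]
(C,Q,X): not NE [P2→P gives 9>7; P3→W gives 8>1]
(C,Q,Y): not NE [P2→P gives 8>1; P3→W gives 8>3]
(C,Q,Z): not NE [P1→B gives 6>0; P2→P gives 9>4; P3→W gives 8>0]
(C,Q,W): not NE [P1→D gives 5>1; P2→P gives 9>7]
(D,P,X): not NE [P1→A gives 9>6; P2→Q gives 7>6; P3→Z gives 5>4]
(D,P,Y): not NE [P1→A gives 9>8; P3→Z gives 5>0]
(D,P,Z): not NE [P1→B gives 9>5]
(D,P,W): not NE [P2→Q gives 8>2; P3→Z gives 5>4]
(D,Q,X): not NE [P1→C gives 7>5; P3→Z gives 7>3]
(D,Q,Y): not NE [P1→C gives 7>0; P2→P gives 6>2; P3→Z gives 7>4]
(D,Q,Z): not NE [P1→B gives 6>5; P2→P gives 5>0]
(D,Q,W): not NE [P3→Z gives 7>1]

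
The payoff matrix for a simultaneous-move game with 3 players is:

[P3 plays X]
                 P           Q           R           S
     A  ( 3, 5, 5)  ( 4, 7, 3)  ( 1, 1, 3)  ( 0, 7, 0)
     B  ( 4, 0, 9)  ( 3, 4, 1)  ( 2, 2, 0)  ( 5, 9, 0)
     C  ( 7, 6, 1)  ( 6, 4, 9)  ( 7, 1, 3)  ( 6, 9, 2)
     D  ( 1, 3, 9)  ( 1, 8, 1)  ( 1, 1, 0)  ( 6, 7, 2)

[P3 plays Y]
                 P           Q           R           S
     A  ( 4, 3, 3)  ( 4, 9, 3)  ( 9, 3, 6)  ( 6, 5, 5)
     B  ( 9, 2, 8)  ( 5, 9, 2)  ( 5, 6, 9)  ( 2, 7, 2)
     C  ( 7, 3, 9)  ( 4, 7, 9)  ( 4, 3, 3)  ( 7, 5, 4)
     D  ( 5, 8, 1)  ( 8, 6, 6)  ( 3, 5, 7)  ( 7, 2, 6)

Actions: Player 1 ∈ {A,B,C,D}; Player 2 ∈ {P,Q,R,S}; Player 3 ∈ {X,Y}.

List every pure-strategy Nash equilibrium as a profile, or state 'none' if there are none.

PSNE: ∅

(A,P,X): not NE [P1→C gives 7>3; P2→S gives 7>5]
(A,P,Y): not NE [P1→B gives 9>4; P2→Q gives 9>3; P3→X gives 5>3]
(A,Q,X): not NE [P1→C gives 6>4]
(A,Q,Y): not NE [P1→D gives 8>4]
(A,R,X): not NE [P1→C gives 7>1; P2→S gives 7>1; P3→Y gives 6>3]
(A,R,Y): not NE [P2→Q gives 9>3]
(A,S,X): not NE [P1→D gives 6>0; P3→Y gives 5>0]
(A,S,Y): not NE [P1→D gives 7>6; P2→Q gives 9>5]
(B,P,X): not NE [P1→C gives 7>4; P2→S gives 9>0]
(B,P,Y): not NE [P2→Q gives 9>2; P3→X gives 9>8]
(B,Q,X): not NE [P1→C gives 6>3; P2→S gives 9>4; P3→Y gives 2>1]
(B,Q,Y): not NE [P1→D gives 8>5]
(B,R,X): not NE [P1→C gives 7>2; P2→S gives 9>2; P3→Y gives 9>0]
(B,R,Y): not NE [P1→A gives 9>5; P2→Q gives 9>6]
(B,S,X): not NE [P1→D gives 6>5; P3→Y gives 2>0]
(B,S,Y): not NE [P1→D gives 7>2; P2→Q gives 9>7]
(C,P,X): not NE [P2→S gives 9>6; P3→Y gives 9>1]
(C,P,Y): not NE [P1→B gives 9>7; P2→Q gives 7>3]
(C,Q,X): not NE [P2→S gives 9>4]
(C,Q,Y): not NE [P1→D gives 8>4]
(C,R,X): not NE [P2→S gives 9>1]
(C,R,Y): not NE [P1→A gives 9>4; P2→Q gives 7>3]
(C,S,X): not NE [P3→Y gives 4>2]
(C,S,Y): not NE [P2→Q gives 7>5]
(D,P,X): not NE [P1→C gives 7>1; P2→Q gives 8>3]
(D,P,Y): not NE [P1→B gives 9>5; P3→X gives 9>1]
(D,Q,X): not NE [P1→C gives 6>1; P3→Y gives 6>1]
(D,Q,Y): not NE [P2→P gives 8>6]
(D,R,X): not NE [P1→C gives 7>1; P2→Q gives 8>1; P3→Y gives 7>0]
(D,R,Y): not NE [P1→A gives 9>3; P2→P gives 8>5]
(D,S,X): not NE [P2→Q gives 8>7; P3→Y gives 6>2]
(D,S,Y): not NE [P2→P gives 8>2]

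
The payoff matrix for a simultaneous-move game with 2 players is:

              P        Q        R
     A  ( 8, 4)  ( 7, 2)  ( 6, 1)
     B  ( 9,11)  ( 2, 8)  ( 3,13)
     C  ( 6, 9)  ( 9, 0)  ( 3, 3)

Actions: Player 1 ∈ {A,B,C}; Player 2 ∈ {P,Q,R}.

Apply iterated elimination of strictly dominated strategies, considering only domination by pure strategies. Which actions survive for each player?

P2 drop Q (P beats it: A:4>2 B:11>8 C:9>0)
P1 drop C (A beats it: P:8>6 R:6>3)
P1→{A,B} P2→{P,R}

Survivors P1:{A,B} P2:{P,R}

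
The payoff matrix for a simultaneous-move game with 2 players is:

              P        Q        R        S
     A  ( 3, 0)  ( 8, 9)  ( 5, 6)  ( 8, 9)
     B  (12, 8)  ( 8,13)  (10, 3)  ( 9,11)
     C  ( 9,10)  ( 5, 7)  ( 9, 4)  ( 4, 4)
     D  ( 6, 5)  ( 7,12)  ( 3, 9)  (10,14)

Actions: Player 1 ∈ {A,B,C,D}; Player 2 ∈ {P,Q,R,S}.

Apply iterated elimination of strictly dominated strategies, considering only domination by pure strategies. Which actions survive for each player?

P1 drop C (B beats it: P:12>9 Q:8>5 R:10>9 S:9>4)
P2 drop P (Q beats it: A:9>0 B:13>8 D:12>5)
P2 drop R (Q beats it: A:9>6 B:13>3 D:12>9)
P1→{A,B,D} P2→{Q,S}

Remaining: P1:{A,B,D} P2:{Q,S}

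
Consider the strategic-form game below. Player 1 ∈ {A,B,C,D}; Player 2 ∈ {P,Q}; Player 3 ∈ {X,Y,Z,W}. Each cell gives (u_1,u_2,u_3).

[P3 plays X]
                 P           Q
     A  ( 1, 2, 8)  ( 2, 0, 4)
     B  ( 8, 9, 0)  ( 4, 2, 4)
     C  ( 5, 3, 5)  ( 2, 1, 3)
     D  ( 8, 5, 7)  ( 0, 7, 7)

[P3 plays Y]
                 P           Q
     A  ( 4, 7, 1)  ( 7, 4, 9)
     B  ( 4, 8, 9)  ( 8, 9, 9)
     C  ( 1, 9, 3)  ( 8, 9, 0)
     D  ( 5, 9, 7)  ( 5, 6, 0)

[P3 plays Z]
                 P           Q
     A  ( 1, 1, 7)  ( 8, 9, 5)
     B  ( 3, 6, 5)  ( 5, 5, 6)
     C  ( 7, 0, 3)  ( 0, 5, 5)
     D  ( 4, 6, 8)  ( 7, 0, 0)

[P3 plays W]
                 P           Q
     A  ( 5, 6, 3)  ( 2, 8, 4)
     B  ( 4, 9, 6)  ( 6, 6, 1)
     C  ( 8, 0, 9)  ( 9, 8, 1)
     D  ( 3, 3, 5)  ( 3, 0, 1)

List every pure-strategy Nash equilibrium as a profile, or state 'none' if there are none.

PSNE = {(B,Q,Y)}

(A,P,X): not NE [P1→D gives 8>1]
(A,P,Y): not NE [P1→D gives 5>4; P3→X gives 8>1]
(A,P,Z): not NE [P1→C gives 7>1; P2→Q gives 9>1; P3→X gives 8>7]
(A,P,W): not NE [P1→C gives 8>5; P2→Q gives 8>6; P3→X gives 8>3]
(A,Q,X): not NE [P1→B gives 4>2; P2→P gives 2>0; P3→Y gives 9>4]
(A,Q,Y): not NE [P1→C gives 8>7; P2→P gives 7>4]
(A,Q,Z): not NE [P3→Y gives 9>5]
(A,Q,W): not NE [P1→C gives 9>2; P3→Y gives 9>4]
(B,P,X): not NE [P3→Y gives 9>0]
(B,P,Y): not NE [P1→D gives 5>4; P2→Q gives 9>8]
(B,P,Z): not NE [P1→C gives 7>3; P3→Y gives 9>5]
(B,P,W): not NE [P1→C gives 8>4; P3→Y gives 9>6]
(B,Q,X): not NE [P2→P gives 9>2; P3→Y gives 9>4]
(B,Q,Y): NE
(B,Q,Z): not NE [P1→A gives 8>5; P2→P gives 6>5; P3→Y gives 9>6]
(B,Q,W): not NE [P1→C gives 9>6; P2→P gives 9>6; P3→Y gives 9>1]
(C,P,X): not NE [P1→D gives 8>5; P3→W gives 9>5]
(C,P,Y): not NE [P1→D gives 5>1; P3→W gives 9>3]
(C,P,Z): not NE [P2→Q gives 5>0; P3→W gives 9>3]
(C,P,W): not NE [P2→Q gives 8>0]
(C,Q,X): not NE [P1→B gives 4>2; P2→P gives 3>1; P3→Z gives 5>3]
(C,Q,Y): not NE [P3→Z gives 5>0]
(C,Q,Z): not NE [P1→A gives 8>0]
(C,Q,W): not NE [P3→Z gives 5>1]
(D,P,X): not NE [P2→Q gives 7>5; P3→Z gives 8>7]
(D,P,Y): not NE [P3→Z gives 8>7]
(D,P,Z): not NE [P1→C gives 7>4]
(D,P,W): not NE [P1→C gives 8>3; P3→Z gives 8>5]
(D,Q,X): not NE [P1→B gives 4>0]
(D,Q,Y): not NE [P1→C gives 8>5; P2→P gives 9>6; P3→X gives 7>0]
(D,Q,Z): not NE [P1→A gives 8>7; P2→P gives 6>0; P3→X gives 7>0]
(D,Q,W): not NE [P1→C gives 9>3; P2→P gives 3>0; P3→X gives 7>1]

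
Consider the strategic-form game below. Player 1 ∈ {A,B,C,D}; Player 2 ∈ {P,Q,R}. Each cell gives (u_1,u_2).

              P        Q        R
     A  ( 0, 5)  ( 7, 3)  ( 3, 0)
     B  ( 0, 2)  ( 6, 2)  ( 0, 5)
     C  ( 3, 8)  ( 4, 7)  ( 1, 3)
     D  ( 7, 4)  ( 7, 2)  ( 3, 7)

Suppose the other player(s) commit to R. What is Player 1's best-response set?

argmax u_1 = {A,D}

u_1(A vs R) = 3
u_1(B vs R) = 0
u_1(C vs R) = 1
u_1(D vs R) = 3
max payoff 3 at {A,D}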